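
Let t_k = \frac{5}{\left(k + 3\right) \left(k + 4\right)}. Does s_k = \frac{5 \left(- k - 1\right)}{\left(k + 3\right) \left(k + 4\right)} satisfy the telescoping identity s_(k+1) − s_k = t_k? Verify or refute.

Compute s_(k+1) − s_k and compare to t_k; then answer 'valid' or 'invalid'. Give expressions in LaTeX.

s_(k+1) = 5*(-k - 2)/((k + 4)*(k + 5))
s_(k+1) − s_k = 5*(k - 1)/(k**3 + 12*k**2 + 47*k + 60)
(s_(k+1) − s_k) − t_k = -30/(k**3 + 12*k**2 + 47*k + 60)

Invalid: residual - \frac{30}{k^{3} + 12 k^{2} + 47 k + 60} ≠ 0.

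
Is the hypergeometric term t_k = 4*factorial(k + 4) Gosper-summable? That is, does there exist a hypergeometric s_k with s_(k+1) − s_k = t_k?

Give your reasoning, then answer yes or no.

No; the degree bound rules out any f.

t_(k+1)/t_k = k + 5.
Take A(k)=k + 5, B(k)=1, C(k)=1.
Solve (k + 5)·f(k+1) − (1)·f(k) = 1.
deg f ≤ -1 (via 1,0,0).
Negative degree bound (-1): no f exists, t_k not Gosper-summable.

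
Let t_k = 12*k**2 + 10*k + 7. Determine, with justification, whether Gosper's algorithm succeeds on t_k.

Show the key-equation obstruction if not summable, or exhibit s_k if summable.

Step 1: r(k) = (12*k**2 + 34*k + 29)/(12*k**2 + 10*k + 7).
A = 1, B = 1, C = k**2 + 5*k/6 + 7/12.
Key eq: (1)·f(k+1) = (1)·f(k) + (k**2 + 5*k/6 + 7/12).
d = 3 from the (0,0,2) case.
Coefficient equations give f(k) = k*(4*k**2 - k + 4)/12.
Then R = B(k−1)f/C = k*(4*k**2 - k + 4)/(12*k**2 + 10*k + 7), so s_k = R(k)·t_k = k*(4*k**2 - k + 4).
Verify: 12*k**2 + 10*k + 7 matches t_k.

Yes. s_k = k*(4*k**2 - k + 4).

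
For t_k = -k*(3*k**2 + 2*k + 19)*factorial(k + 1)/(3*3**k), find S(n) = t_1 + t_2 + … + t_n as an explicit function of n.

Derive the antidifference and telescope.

S(n) = (12*3**n - 3*n**4*factorial(n) - 14*n**3*factorial(n) - 27*n**2*factorial(n) - 28*n*factorial(n) - 12*factorial(n))/(3*3**n)

r(k) = (k + 1)*(k + 2)*(2*k + 3*(k + 1)**2 + 21)/(3*k*(3*k**2 + 2*k + 19)) after simplifying.
Take A(k)=k/3 + 2/3, B(k)=1, C(k)=k**3 + 2*k**2/3 + 19*k/3.
Need (k/3 + 2/3)·f(k+1) − (1)·f(k) = k**3 + 2*k**2/3 + 19*k/3.
From deg A=1, deg B=0, deg C=3: d=2.
A polynomial solution: f(k) = 3*k**2 - k + 4.
R(k) = B(k−1)·f(k)/C(k) = 3*(3*k**2 - k + 4)/(k*(3*k**2 + 2*k + 19)); s_k = R·t_k = -(3*k**2 - k + 4)*factorial(k + 1)/3**k.
Verify: -k*(3*k**2 + 2*k + 19)*factorial(k + 1)/(3*3**k) matches t_k.
s_(n+1) = -3**(-n - 1)*(3*n**2 + 5*n + 6)*factorial(n + 2) and s_(1) = -4, so S(n) = (12*3**n - 3*n**4*factorial(n) - 14*n**3*factorial(n) - 27*n**2*factorial(n) - 28*n*factorial(n) - 12*factorial(n))/(3*3**n).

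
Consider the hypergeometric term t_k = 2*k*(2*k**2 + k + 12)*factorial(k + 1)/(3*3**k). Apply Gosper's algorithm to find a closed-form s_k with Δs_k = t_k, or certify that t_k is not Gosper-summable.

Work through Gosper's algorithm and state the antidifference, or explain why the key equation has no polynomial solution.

The ratio is (k + 1)*(k + 2)*(k + 2*(k + 1)**2 + 13)/(3*k*(2*k**2 + k + 12)).
A = k/3 + 2/3, B = 1, C = k**3 + k**2/2 + 6*k.
Key eq: (k/3 + 2/3)·f(k+1) = (1)·f(k) + (k**3 + k**2/2 + 6*k).
d = 2 from the (1,0,3) case.
Solving with deg f ≤ 2: f(k) = 3*(2*k**2 - k + 2)/2.
Certificate R = B(k−1)f/C = 3*(2*k**2 - k + 2)/(k*(2*k**2 + k + 12)) gives s_k = 2*(2*k**2 - k + 2)*factorial(k + 1)/3**k.
Verify: 2*k*(2*k**2 + k + 12)*factorial(k + 1)/(3*3**k) matches t_k.

s_k = 2*(2*k**2 - k + 2)*factorial(k + 1)/3**k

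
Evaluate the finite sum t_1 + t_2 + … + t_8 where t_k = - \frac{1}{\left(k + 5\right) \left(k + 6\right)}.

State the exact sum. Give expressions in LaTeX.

t_(k+1)/t_k = (k + 5)/(k + 7).
Factor: A=k + 5; B=k + 7; C=1.
f must satisfy (k + 5)·f(k+1) − (k + 6)·f(k) = 1.
From deg A=1, deg B=1, deg C=0: d=1.
Coefficient equations give f(k) = k/5.
Certificate R = B(k−1)f/C = k*(k + 6)/5 gives s_k = -k/(5*k + 25).
s_(k+1) − s_k = -1/(k**2 + 11*k + 30) = t_k.
Sum = s_(9) − s_(1); s_(9) = -9/70, s_(1) = -1/30 ⇒ -2/21.

Σ = -2/21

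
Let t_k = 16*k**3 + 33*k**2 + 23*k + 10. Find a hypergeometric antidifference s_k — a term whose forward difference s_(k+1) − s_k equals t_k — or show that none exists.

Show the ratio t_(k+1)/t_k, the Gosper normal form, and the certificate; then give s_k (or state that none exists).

Ratio r(k) = (16*k**3 + 81*k**2 + 137*k + 82)/(16*k**3 + 33*k**2 + 23*k + 10).
Gosper form: A/B · C(k+1)/C(k) with A=1, B=1, C=k**3 + 33*k**2/16 + 23*k/16 + 5/8.
Need (1)·f(k+1) − (1)·f(k) = k**3 + 33*k**2/16 + 23*k/16 + 5/8.
Degrees (0,0,3) ⇒ d ≤ 4.
Solve for f: f(k) = k*(4*k**3 + 3*k**2 - k + 4)/16 (degree 4 ≤ 4).
Certificate R = B(k−1)f/C = k*(4*k**3 + 3*k**2 - k + 4)/(16*k**3 + 33*k**2 + 23*k + 10) gives s_k = k*(4*k**3 + 3*k**2 - k + 4).
Verify: 16*k**3 + 33*k**2 + 23*k + 10 matches t_k.

s_k = k*(4*k**3 + 3*k**2 - k + 4)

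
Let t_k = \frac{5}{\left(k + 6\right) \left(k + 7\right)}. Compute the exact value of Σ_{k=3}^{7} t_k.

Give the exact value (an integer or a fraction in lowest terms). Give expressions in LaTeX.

Ratio r(k) = (k + 6)/(k + 8).
Take A(k)=k + 6, B(k)=k + 8, C(k)=1.
f must satisfy (k + 6)·f(k+1) − (k + 7)·f(k) = 1.
Bound: deg f ≤ 1.
Solving with deg f ≤ 1: f(k) = k/6.
Certificate R = B(k−1)f/C = k*(k + 7)/6 gives s_k = 5*k/(6*(k + 6)).
s_(k+1) − s_k = 5/(k**2 + 13*k + 42) = t_k.
Telescoping: Σ = s_(8) − s_(3) = 10/21 − (5/18) = 25/126.

Σ = 25/126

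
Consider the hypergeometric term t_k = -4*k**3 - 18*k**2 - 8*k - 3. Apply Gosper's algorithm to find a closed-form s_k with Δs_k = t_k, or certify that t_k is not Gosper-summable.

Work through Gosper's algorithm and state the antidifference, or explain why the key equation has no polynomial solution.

r(k) = (4*k**3 + 30*k**2 + 56*k + 33)/(4*k**3 + 18*k**2 + 8*k + 3) after simplifying.
Normal form (A,B,C) = (1, 1, k**3 + 9*k**2/2 + 2*k + 3/4).
Key eq: (1)·f(k+1) = (1)·f(k) + (k**3 + 9*k**2/2 + 2*k + 3/4).
deg f ≤ 4 (via 0,0,3).
Match coefficients ⇒ f(k) = k*(k**3 + 4*k**2 - 4*k + 2)/4.
Get s_k = R·t_k = k*(-k**3 - 4*k**2 + 4*k - 2) with R(k) = B(k−1)f(k)/C(k) = k*(k**3 + 4*k**2 - 4*k + 2)/(4*k**3 + 18*k**2 + 8*k + 3).
Check: Δs_k = -4*k**3 - 18*k**2 - 8*k - 3. ✓

s_k = k*(-k**3 - 4*k**2 + 4*k - 2)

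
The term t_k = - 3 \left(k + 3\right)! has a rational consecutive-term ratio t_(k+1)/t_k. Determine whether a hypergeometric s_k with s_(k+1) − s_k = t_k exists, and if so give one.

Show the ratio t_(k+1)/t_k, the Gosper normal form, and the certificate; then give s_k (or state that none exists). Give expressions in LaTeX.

Compute t_(k+1)/t_k: get k + 4.
Factor: A=k + 4; B=1; C=1.
f must satisfy (k + 4)·f(k+1) − (1)·f(k) = 1.
From deg A=1, deg B=0, deg C=0: d=-1.
deg f ≤ -1 is impossible — no certificate.

none — t_k is not Gosper-summable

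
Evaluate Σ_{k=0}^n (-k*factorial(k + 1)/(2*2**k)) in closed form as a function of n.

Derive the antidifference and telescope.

S(n) = 1 - factorial(n + 2)/(2*2**n)

The ratio is (k + 1)*(k + 2)/(2*k).
Factor: A=k/2 + 1; B=1; C=k.
Key eq: (k/2 + 1)·f(k+1) = (1)·f(k) + (k).
Bound: deg f ≤ 0.
A polynomial solution: f(k) = 2.
R(k) = B(k−1)·f(k)/C(k) = 2/k; s_k = R·t_k = -factorial(k + 1)/2**k.
Check: Δs_k = -k*factorial(k + 1)/(2*2**k). ✓
Evaluate: s_(n+1) = -2**(-n - 1)*factorial(n + 2); subtract s_(0) = -1 ⇒ S(n) = 1 - factorial(n + 2)/(2*2**n).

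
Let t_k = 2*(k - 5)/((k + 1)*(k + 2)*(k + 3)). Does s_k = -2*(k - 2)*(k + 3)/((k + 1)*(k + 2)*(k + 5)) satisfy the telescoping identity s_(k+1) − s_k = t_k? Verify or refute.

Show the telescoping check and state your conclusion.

s_(k+1) = -2*(k - 1)*(k + 4)/((k + 2)*(k + 3)*(k + 6))
s_(k+1) − s_k = 2*(k**3 + 2*k**2 - 27*k - 88)/(k**5 + 17*k**4 + 107*k**3 + 307*k**2 + 396*k + 180)
(s_(k+1) − s_k) − t_k = 4*(-2*k**2 - k + 31)/(k**5 + 17*k**4 + 107*k**3 + 307*k**2 + 396*k + 180)

Invalid: residual 4*(-2*k**2 - k + 31)/(k**5 + 17*k**4 + 107*k**3 + 307*k**2 + 396*k + 180) ≠ 0.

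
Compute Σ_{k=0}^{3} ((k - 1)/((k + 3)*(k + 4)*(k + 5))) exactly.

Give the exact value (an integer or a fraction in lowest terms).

t_(k+1)/t_k = k*(k + 3)/((k - 1)*(k + 6)).
A = k + 3, B = k + 6, C = k - 1.
Key eq: (k + 3)·f(k+1) = (k + 5)·f(k) + (k - 1).
d = 2 from the (1,1,1) case.
Solving with deg f ≤ 2: f(k) = k*(k - 5)/12.
So s_k = (B(k−1)f/C)·t_k = (k*(k - 5)*(k + 5)/(12*(k - 1)))·t_k = k*(k - 5)/(12*(k + 3)*(k + 4)).
Verify: (k - 1)/(k**3 + 12*k**2 + 47*k + 60) matches t_k.
Evaluate s at k=4 and k=0: -1/168 and 0; difference -1/168.

Σ = -1/168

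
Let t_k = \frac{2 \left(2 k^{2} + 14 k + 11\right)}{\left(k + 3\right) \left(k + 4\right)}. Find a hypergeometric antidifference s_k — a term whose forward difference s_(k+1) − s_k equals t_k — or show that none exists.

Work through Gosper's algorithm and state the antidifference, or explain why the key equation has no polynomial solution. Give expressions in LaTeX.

t_(k+1)/t_k = (k + 3)*(14*k + 2*(k + 1)**2 + 25)/((k + 5)*(2*k**2 + 14*k + 11)).
Normal form (A,B,C) = (k + 3, k + 5, k**2 + 7*k + 11/2).
Solve (k + 3)·f(k+1) − (k + 4)·f(k) = k**2 + 7*k + 11/2.
From deg A=1, deg B=1, deg C=2: d=2.
Solving with deg f ≤ 2: f(k) = k*(6*k + 5)/6.
R(k) = B(k−1)·f(k)/C(k) = k*(k + 4)*(6*k + 5)/(3*(2*k**2 + 14*k + 11)); s_k = R·t_k = 2*k*(6*k + 5)/(3*(k + 3)).
Verify: 2*(2*k**2 + 14*k + 11)/(k**2 + 7*k + 12) matches t_k.

s_k = \frac{2 k \left(6 k + 5\right)}{3 \left(k + 3\right)}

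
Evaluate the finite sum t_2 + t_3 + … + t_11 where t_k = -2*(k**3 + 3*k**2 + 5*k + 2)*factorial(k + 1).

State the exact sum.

The ratio is (k**4 + 8*k**3 + 26*k**2 + 39*k + 22)/(k**3 + 3*k**2 + 5*k + 2).
Normal form (A,B,C) = (k + 2, 1, k**3 + 3*k**2 + 5*k + 2).
f must satisfy (k + 2)·f(k+1) − (1)·f(k) = k**3 + 3*k**2 + 5*k + 2.
Degrees (1,0,3) ⇒ d ≤ 2.
A polynomial solution: f(k) = k**2.
Get s_k = R·t_k = -2*k**2*factorial(k + 1) with R(k) = B(k−1)f(k)/C(k) = k**2/(k**3 + 3*k**2 + 5*k + 2).
Verify: -2*(k**3 + 3*k**2 + 5*k + 2)*factorial(k + 1) matches t_k.
Sum = s_(12) − s_(2); s_(12) = -1793381990400, s_(2) = -48 ⇒ -1793381990352.

Σ = -1793381990352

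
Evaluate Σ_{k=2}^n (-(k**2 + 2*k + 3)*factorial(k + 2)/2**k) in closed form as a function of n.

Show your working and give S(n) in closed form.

Ratio r(k) = (k + 3)*(2*k + (k + 1)**2 + 5)/(2*(k**2 + 2*k + 3)).
A = k/2 + 3/2, B = 1, C = k**2 + 2*k + 3.
Solve (k/2 + 3/2)·f(k+1) − (1)·f(k) = k**2 + 2*k + 3.
From deg A=1, deg B=0, deg C=2: d=1.
Coefficient equations give f(k) = 2*k.
Then R = B(k−1)f/C = 2*k/(k**2 + 2*k + 3), so s_k = R(k)·t_k = -2**(1 - k)*k*factorial(k + 2).
Verify: -(k**2 + 2*k + 3)*factorial(k + 2)/2**k matches t_k.
s_(n+1) = -(n + 1)*factorial(n + 3)/2**n and s_(2) = -24, so S(n) = 24 - n*factorial(n + 3)/2**n - factorial(n + 3)/2**n.

S(n) = 24 - n*factorial(n + 3)/2**n - factorial(n + 3)/2**n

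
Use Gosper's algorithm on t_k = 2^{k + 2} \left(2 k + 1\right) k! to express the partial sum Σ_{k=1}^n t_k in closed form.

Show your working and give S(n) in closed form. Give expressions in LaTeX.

S(n) = 8 \cdot 2^{n} \left(n + 1\right)! - 8

The ratio is 2*(k + 1)*(2*k + 3)/(2*k + 1).
A = 2*k + 2, B = 1, C = k + 1/2.
Need (2*k + 2)·f(k+1) − (1)·f(k) = k + 1/2.
deg f ≤ 0 (via 1,0,1).
Coefficient equations give f(k) = 1/2.
R(k) = B(k−1)·f(k)/C(k) = 1/(2*k + 1); s_k = R·t_k = 2**(k + 2)*factorial(k).
Check: Δs_k = 2**(k + 2)*(2*k + 1)*factorial(k). ✓
s_(n+1) = 2**(n + 3)*factorial(n + 1) and s_(1) = 8, so S(n) = 8*2**n*factorial(n + 1) - 8.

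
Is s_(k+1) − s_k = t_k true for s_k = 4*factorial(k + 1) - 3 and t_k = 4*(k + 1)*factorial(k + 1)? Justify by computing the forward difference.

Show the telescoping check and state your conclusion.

valid (s_(k+1) − s_k reduces to t_k)

s_(k+1) = 4*factorial(k + 2) - 3
s_(k+1) − s_k = 4*(k + 1)*factorial(k + 1)
(s_(k+1) − s_k) − t_k = 0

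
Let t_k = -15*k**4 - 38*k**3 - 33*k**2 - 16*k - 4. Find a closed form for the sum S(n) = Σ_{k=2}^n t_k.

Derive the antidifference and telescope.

Ratio r(k) = (15*k**4 + 98*k**3 + 237*k**2 + 256*k + 106)/(15*k**4 + 38*k**3 + 33*k**2 + 16*k + 4).
Normal form (A,B,C) = (1, 1, k**4 + 38*k**3/15 + 11*k**2/5 + 16*k/15 + 4/15).
Key eq: (1)·f(k+1) = (1)·f(k) + (k**4 + 38*k**3/15 + 11*k**2/5 + 16*k/15 + 4/15).
Bound: deg f ≤ 5.
A polynomial solution: f(k) = k*(3*k**4 + 2*k**3 - 3*k**2 + k + 1)/15.
So s_k = (B(k−1)f/C)·t_k = (k*(3*k**4 + 2*k**3 - 3*k**2 + k + 1)/(15*k**4 + 38*k**3 + 33*k**2 + 16*k + 4))·t_k = k*(-3*k**4 - 2*k**3 + 3*k**2 - k - 1).
Check: Δs_k = -15*k**4 - 38*k**3 - 33*k**2 - 16*k - 4. ✓
Evaluate: s_(n+1) = -3*n**5 - 17*n**4 - 35*n**3 - 34*n**2 - 17*n - 4; subtract s_(2) = -110 ⇒ S(n) = -3*n**5 - 17*n**4 - 35*n**3 - 34*n**2 - 17*n + 106.

S(n) = -3*n**5 - 17*n**4 - 35*n**3 - 34*n**2 - 17*n + 106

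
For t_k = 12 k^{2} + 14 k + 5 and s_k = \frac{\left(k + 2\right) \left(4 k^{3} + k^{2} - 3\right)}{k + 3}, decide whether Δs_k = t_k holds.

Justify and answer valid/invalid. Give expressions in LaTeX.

s_(k+1) = (k + 3)*(4*(k + 1)**3 + (k + 1)**2 - 3)/(k + 4)
s_(k+1) − s_k = 6*(2*k**4 + 15*k**3 + 33*k**2 + 26*k + 7)/(k**2 + 7*k + 12)
(s_(k+1) − s_k) − t_k = (-8*k**3 - 49*k**2 - 47*k - 18)/(k**2 + 7*k + 12)

Invalid: residual \frac{- 8 k^{3} - 49 k^{2} - 47 k - 18}{k^{2} + 7 k + 12} ≠ 0.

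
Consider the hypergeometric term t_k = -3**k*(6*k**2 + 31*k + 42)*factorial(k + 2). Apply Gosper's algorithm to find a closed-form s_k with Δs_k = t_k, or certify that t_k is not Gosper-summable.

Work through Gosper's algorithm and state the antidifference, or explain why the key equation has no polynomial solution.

s_k = -3**k*(2*k + 3)*factorial(k + 2)

Ratio r(k) = 3*(6*k**3 + 61*k**2 + 208*k + 237)/(6*k**2 + 31*k + 42).
Normal form (A,B,C) = (3*k + 9, 1, k**2 + 31*k/6 + 7).
Set up (3*k + 9)·f(k+1) − (1)·f(k) − (k**2 + 31*k/6 + 7) = 0.
Bound: deg f ≤ 1.
Solving with deg f ≤ 1: f(k) = (2*k + 3)/6.
Certificate R = B(k−1)f/C = (2*k + 3)/(6*k**2 + 31*k + 42) gives s_k = -3**k*(2*k + 3)*factorial(k + 2).
Δs = -3**k*(6*k**2 + 31*k + 42)*factorial(k + 2), as required.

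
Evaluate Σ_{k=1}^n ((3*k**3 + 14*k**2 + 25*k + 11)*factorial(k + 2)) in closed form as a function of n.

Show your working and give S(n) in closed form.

S(n) = 3*n**2*factorial(n + 3) + 8*n*factorial(n + 3) + 3*factorial(n + 3) - 18

Step 1: r(k) = (3*k**4 + 32*k**3 + 131*k**2 + 239*k + 159)/(3*k**3 + 14*k**2 + 25*k + 11).
Take A(k)=k + 3, B(k)=1, C(k)=k**3 + 14*k**2/3 + 25*k/3 + 11/3.
Need (k + 3)·f(k+1) − (1)·f(k) = k**3 + 14*k**2/3 + 25*k/3 + 11/3.
Bound: deg f ≤ 2.
Match coefficients ⇒ f(k) = (3*k**2 + 2*k - 2)/3.
Then R = B(k−1)f/C = (3*k**2 + 2*k - 2)/(3*k**3 + 14*k**2 + 25*k + 11), so s_k = R(k)·t_k = (3*k**2 + 2*k - 2)*factorial(k + 2).
Verify: (3*k**3 + 14*k**2 + 25*k + 11)*factorial(k + 2) matches t_k.
Evaluate: s_(n+1) = (3*n**2 + 8*n + 3)*factorial(n + 3); subtract s_(1) = 18 ⇒ S(n) = 3*n**2*factorial(n + 3) + 8*n*factorial(n + 3) + 3*factorial(n + 3) - 18.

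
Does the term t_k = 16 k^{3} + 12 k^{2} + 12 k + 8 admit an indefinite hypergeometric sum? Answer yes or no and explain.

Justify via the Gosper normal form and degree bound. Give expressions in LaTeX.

Yes. s_k = 4 k \left(k^{3} - k^{2} + k + 1\right).

Compute t_(k+1)/t_k: get (4*k**3 + 15*k**2 + 21*k + 12)/(4*k**3 + 3*k**2 + 3*k + 2).
A = 1, B = 1, C = k**3 + 3*k**2/4 + 3*k/4 + 1/2.
Need (1)·f(k+1) − (1)·f(k) = k**3 + 3*k**2/4 + 3*k/4 + 1/2.
deg f ≤ 4 (via 0,0,3).
Coefficient equations give f(k) = k*(k**3 - k**2 + k + 1)/4.
So s_k = (B(k−1)f/C)·t_k = (k*(k**3 - k**2 + k + 1)/(4*k**3 + 3*k**2 + 3*k + 2))·t_k = 4*k*(k**3 - k**2 + k + 1).
Check: Δs_k = 16*k**3 + 12*k**2 + 12*k + 8. ✓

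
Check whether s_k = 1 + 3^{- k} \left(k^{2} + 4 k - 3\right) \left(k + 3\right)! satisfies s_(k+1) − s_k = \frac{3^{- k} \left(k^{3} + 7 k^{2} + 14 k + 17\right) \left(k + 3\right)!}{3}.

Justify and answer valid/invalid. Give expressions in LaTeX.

Valid — Δs_k = t_k.

s_(k+1) = 3**(-k - 1)*(4*k + (k + 1)**2 + 1)*factorial(k + 4) + 1
s_(k+1) − s_k = (k**3 + 7*k**2 + 14*k + 17)*factorial(k + 3)/(3*3**k)
(s_(k+1) − s_k) − t_k = 0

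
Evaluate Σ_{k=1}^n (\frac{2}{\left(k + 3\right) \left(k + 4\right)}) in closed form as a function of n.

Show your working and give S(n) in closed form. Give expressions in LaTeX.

Ratio r(k) = (k + 3)/(k + 5).
Normal form (A,B,C) = (k + 3, k + 5, 1).
Set up (k + 3)·f(k+1) − (k + 4)·f(k) − (1) = 0.
Degrees (1,1,0) ⇒ d ≤ 1.
Match coefficients ⇒ f(k) = k/3.
Then R = B(k−1)f/C = k*(k + 4)/3, so s_k = R(k)·t_k = 2*k/(3*(k + 3)).
Δs = 2/(k**2 + 7*k + 12), as required.
Evaluate: s_(n+1) = 2*(n + 1)/(3*(n + 4)); subtract s_(1) = 1/6 ⇒ S(n) = n/(2*(n + 4)).

S(n) = \frac{n}{2 \left(n + 4\right)}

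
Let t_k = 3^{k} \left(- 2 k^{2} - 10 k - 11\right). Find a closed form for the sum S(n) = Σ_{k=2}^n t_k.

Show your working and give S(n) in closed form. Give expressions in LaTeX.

S(n) = - 3 \cdot 3^{n} n^{2} - 12 \cdot 3^{n} n - 12 \cdot 3^{n} + 81

Ratio r(k) = 3*(2*k**2 + 14*k + 23)/(2*k**2 + 10*k + 11).
Take A(k)=3, B(k)=1, C(k)=k**2 + 5*k + 11/2.
f must satisfy (3)·f(k+1) − (1)·f(k) = k**2 + 5*k + 11/2.
deg f ≤ 2 (via 0,0,2).
Coefficient equations give f(k) = (k + 1)**2/2.
Certificate R = B(k−1)f/C = (k + 1)**2/(2*k**2 + 10*k + 11) gives s_k = 3**k*(-k**2 - 2*k - 1).
Check: Δs_k = 3**k*(-2*k**2 - 10*k - 11). ✓
s_(n+1) = 3**(n + 1)*(-n**2 - 4*n - 4) and s_(2) = -81, so S(n) = -3*3**n*n**2 - 12*3**n*n - 12*3**n + 81.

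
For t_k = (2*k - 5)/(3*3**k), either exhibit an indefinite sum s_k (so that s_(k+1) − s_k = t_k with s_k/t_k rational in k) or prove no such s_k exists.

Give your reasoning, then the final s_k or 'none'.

The ratio is (2*k - 3)/(3*(2*k - 5)).
A = 1/3, B = 1, C = k - 5/2.
Key eq: (1/3)·f(k+1) = (1)·f(k) + (k - 5/2).
deg f ≤ 1 (via 0,0,1).
Coefficient equations give f(k) = -3*(k - 2)/2.
R(k) = B(k−1)·f(k)/C(k) = -3*(k - 2)/(2*k - 5); s_k = R·t_k = (2 - k)/3**k.
Check: Δs_k = (2*k - 5)/(3*3**k). ✓

s_k = (2 - k)/3**k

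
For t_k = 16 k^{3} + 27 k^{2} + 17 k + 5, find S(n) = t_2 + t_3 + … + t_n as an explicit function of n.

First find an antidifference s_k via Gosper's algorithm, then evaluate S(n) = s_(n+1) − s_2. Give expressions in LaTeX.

Compute t_(k+1)/t_k: get (16*k**3 + 75*k**2 + 119*k + 65)/(16*k**3 + 27*k**2 + 17*k + 5).
So A=1 and B=1, with C=k**3 + 27*k**2/16 + 17*k/16 + 5/16.
Solve (1)·f(k+1) − (1)·f(k) = k**3 + 27*k**2/16 + 17*k/16 + 5/16.
deg f ≤ 4 (via 0,0,3).
Solving with deg f ≤ 4: f(k) = k*(4*k**3 + k**2 - k + 1)/16.
Then R = B(k−1)f/C = k*(4*k**3 + k**2 - k + 1)/(16*k**3 + 27*k**2 + 17*k + 5), so s_k = R(k)·t_k = k*(4*k**3 + k**2 - k + 1).
Δs = 16*k**3 + 27*k**2 + 17*k + 5, as required.
s_(n+1) = 4*n**4 + 17*n**3 + 26*n**2 + 18*n + 5 and s_(2) = 70, so S(n) = 4*n**4 + 17*n**3 + 26*n**2 + 18*n - 65.

S(n) = 4 n^{4} + 17 n^{3} + 26 n^{2} + 18 n - 65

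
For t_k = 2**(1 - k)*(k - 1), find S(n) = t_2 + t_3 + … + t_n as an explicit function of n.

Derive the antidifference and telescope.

Compute t_(k+1)/t_k: get k/(2*(k - 1)).
Normal form (A,B,C) = (1/2, 1, k - 1).
Set up (1/2)·f(k+1) − (1)·f(k) − (k - 1) = 0.
d = 1 from the (0,0,1) case.
Coefficient equations give f(k) = -2*k.
So s_k = (B(k−1)f/C)·t_k = (-2*k/(k - 1))·t_k = -2**(2 - k)*k.
s_(k+1) − s_k = 2**(1 - k)*(k - 1) = t_k.
Telescope: S(n) = s_(n+1) − s_(2) = 2**(1 - n)*(-n - 1) − (-2) = 2**(1 - n)*(2**n - n - 1).

S(n) = 2**(1 - n)*(2**n - n - 1)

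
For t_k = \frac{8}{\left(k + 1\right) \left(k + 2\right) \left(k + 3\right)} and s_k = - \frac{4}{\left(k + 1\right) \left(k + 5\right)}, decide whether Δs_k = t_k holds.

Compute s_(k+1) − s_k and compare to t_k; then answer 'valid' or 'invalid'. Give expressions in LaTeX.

Invalid: residual \frac{12 \left(- 3 k - 13\right)}{k^{5} + 17 k^{4} + 107 k^{3} + 307 k^{2} + 396 k + 180} ≠ 0.

s_(k+1) = -4/((k + 2)*(k + 6))
s_(k+1) − s_k = 4*(2*k + 7)/(k**4 + 14*k**3 + 65*k**2 + 112*k + 60)
(s_(k+1) − s_k) − t_k = 12*(-3*k - 13)/(k**5 + 17*k**4 + 107*k**3 + 307*k**2 + 396*k + 180)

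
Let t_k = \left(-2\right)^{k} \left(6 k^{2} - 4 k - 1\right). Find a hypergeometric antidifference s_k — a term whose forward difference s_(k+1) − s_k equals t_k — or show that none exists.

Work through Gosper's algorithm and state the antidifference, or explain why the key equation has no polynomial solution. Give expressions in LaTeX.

The ratio is 2*(-4*k + 6*(k + 1)**2 - 5)/(-6*k**2 + 4*k + 1).
Gosper form: A/B · C(k+1)/C(k) with A=-2, B=1, C=k**2 - 2*k/3 - 1/6.
Key eq: (-2)·f(k+1) = (1)·f(k) + (k**2 - 2*k/3 - 1/6).
deg f ≤ 2 (via 0,0,2).
A polynomial solution: f(k) = -(2*k**2 - 4*k + 1)/6.
Then R = B(k−1)f/C = -(2*k**2 - 4*k + 1)/(6*k**2 - 4*k - 1), so s_k = R(k)·t_k = (-2)**k*(-2*k**2 + 4*k - 1).
s_(k+1) − s_k = (-2)**k*(6*k**2 - 4*k - 1) = t_k.

s_k = \left(-2\right)^{k} \left(- 2 k^{2} + 4 k - 1\right)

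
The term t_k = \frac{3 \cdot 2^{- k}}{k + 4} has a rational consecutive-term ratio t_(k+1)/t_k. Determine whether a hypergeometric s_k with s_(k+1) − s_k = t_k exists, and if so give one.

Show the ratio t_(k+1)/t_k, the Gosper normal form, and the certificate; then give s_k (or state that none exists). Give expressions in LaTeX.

no hypergeometric antidifference exists

The ratio is (k + 4)/(2*(k + 5)).
So A=k/2 + 2 and B=k + 5, with C=1.
Need (k/2 + 2)·f(k+1) − (k + 4)·f(k) = 1.
deg f ≤ -1 (via 1,1,0).
Negative degree bound (-1): no f exists, t_k not Gosper-summable.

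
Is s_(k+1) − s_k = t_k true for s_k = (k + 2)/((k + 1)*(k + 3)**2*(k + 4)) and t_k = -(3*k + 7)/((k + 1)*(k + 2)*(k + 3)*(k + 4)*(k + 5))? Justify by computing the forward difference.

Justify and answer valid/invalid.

Invalid: residual (4*k**2 + 23*k + 31)/(k**7 + 22*k**6 + 202*k**5 + 1000*k**4 + 2869*k**3 + 4738*k**2 + 4128*k + 1440) ≠ 0.

s_(k+1) = (k + 3)/((k + 2)*(k + 4)**2*(k + 5))
s_(k+1) − s_k = ((k + 1)*(k + 3)**3 - (k + 2)**2*(k + 4)*(k + 5))/((k + 1)*(k + 2)*(k + 3)**2*(k + 4)**2*(k + 5))
(s_(k+1) − s_k) − t_k = (4*k**2 + 23*k + 31)/(k**7 + 22*k**6 + 202*k**5 + 1000*k**4 + 2869*k**3 + 4738*k**2 + 4128*k + 1440)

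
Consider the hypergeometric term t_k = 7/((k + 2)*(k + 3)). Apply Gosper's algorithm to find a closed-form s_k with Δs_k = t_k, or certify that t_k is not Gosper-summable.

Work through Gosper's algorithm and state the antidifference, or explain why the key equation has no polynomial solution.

s_k = 7*k/(2*(k + 2))

t_(k+1)/t_k = (k + 2)/(k + 4).
A = k + 2, B = k + 4, C = 1.
Solve (k + 2)·f(k+1) − (k + 3)·f(k) = 1.
deg f ≤ 1 (via 1,1,0).
Coefficient equations give f(k) = k/2.
R(k) = B(k−1)·f(k)/C(k) = k*(k + 3)/2; s_k = R·t_k = 7*k/(2*(k + 2)).
s_(k+1) − s_k = 7/(k**2 + 5*k + 6) = t_k.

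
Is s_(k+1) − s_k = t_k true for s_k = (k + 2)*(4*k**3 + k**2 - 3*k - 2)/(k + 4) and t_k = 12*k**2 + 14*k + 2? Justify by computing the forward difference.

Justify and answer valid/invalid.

Invalid: residual 2*(-8*k**3 - 61*k**2 - 61*k - 10)/(k**2 + 9*k + 20) ≠ 0.

s_(k+1) = k*(4*k**3 + 25*k**2 + 50*k + 33)/(k + 5)
s_(k+1) − s_k = 2*(6*k**4 + 53*k**3 + 123*k**2 + 88*k + 10)/(k**2 + 9*k + 20)
(s_(k+1) − s_k) − t_k = 2*(-8*k**3 - 61*k**2 - 61*k - 10)/(k**2 + 9*k + 20)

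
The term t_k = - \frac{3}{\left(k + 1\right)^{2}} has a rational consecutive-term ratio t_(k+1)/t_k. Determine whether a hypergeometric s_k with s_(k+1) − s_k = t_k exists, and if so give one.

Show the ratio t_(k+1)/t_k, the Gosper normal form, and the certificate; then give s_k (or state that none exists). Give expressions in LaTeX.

The ratio is (k + 1)**2/(k + 2)**2.
A = k**2 + 2*k + 1, B = k**2 + 4*k + 4, C = 1.
Need (k**2 + 2*k + 1)·f(k+1) − (k**2 + 2*k + 1)·f(k) = 1.
d = 0 from the (2,2,0) case.
f = c0 ⇒ A·f(k+1) − B(k−1)·f(k) − C = -1. The system {-1 = 0} is inconsistent; no antidifference.

not Gosper-summable; s_k does not exist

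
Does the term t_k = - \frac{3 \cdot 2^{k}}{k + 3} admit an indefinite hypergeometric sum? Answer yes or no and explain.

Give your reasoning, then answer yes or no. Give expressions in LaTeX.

No — negative degree bound, so no certificate f.

Step 1: r(k) = 2*(k + 3)/(k + 4).
So A=2*k + 6 and B=k + 4, with C=1.
Solve (2*k + 6)·f(k+1) − (k + 3)·f(k) = 1.
From deg A=1, deg B=1, deg C=0: d=-1.
d = -1 < 0 ⇒ no nonzero polynomial f; not summable.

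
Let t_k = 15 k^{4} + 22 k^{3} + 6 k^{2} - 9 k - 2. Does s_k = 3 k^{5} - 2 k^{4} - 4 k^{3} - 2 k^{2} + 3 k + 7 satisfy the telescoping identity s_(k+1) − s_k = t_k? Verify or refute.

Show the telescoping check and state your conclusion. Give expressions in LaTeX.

Valid — Δs_k = t_k.

s_(k+1) = 3*k**5 + 13*k**4 + 18*k**3 + 4*k**2 - 6*k + 5
s_(k+1) − s_k = 15*k**4 + 22*k**3 + 6*k**2 - 9*k - 2
(s_(k+1) − s_k) − t_k = 0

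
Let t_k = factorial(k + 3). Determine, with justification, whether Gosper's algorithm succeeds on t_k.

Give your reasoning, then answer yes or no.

Compute t_(k+1)/t_k: get k + 4.
Take A(k)=k + 4, B(k)=1, C(k)=1.
Need (k + 4)·f(k+1) − (1)·f(k) = 1.
d = -1 from the (1,0,0) case.
Bound -1 < 0, so the key equation has no polynomial solution.

No — t_k has no hypergeometric antidifference.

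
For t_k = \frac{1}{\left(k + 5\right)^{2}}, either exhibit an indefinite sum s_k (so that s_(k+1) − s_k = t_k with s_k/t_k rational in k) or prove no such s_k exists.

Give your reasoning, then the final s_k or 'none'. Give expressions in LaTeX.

none (Gosper's algorithm certifies no s_k)

Ratio r(k) = (k + 5)**2/(k + 6)**2.
So A=k**2 + 10*k + 25 and B=k**2 + 12*k + 36, with C=1.
Key eq: (k**2 + 10*k + 25)·f(k+1) = (k**2 + 10*k + 25)·f(k) + (1).
Bound: deg f ≤ 0.
f = c0 ⇒ A·f(k+1) − B(k−1)·f(k) − C = -1. The system {-1 = 0} is inconsistent; no antidifference.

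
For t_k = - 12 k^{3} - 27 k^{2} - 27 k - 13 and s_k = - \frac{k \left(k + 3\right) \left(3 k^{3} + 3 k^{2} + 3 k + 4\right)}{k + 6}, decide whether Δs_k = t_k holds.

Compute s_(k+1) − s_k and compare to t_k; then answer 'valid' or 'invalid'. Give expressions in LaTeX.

Invalid: residual \frac{9 \left(3 k^{4} + 32 k^{3} + 62 k^{2} + 57 k + 26\right)}{k^{2} + 13 k + 42} ≠ 0.

s_(k+1) = -(k + 1)*(k + 4)*(3*k + 3*(k + 1)**3 + 3*(k + 1)**2 + 7)/(k + 7)
s_(k+1) − s_k = 2*(-6*k**5 - 78*k**4 - 297*k**3 - 470*k**2 - 395*k - 156)/(k**2 + 13*k + 42)
(s_(k+1) − s_k) − t_k = 9*(3*k**4 + 32*k**3 + 62*k**2 + 57*k + 26)/(k**2 + 13*k + 42)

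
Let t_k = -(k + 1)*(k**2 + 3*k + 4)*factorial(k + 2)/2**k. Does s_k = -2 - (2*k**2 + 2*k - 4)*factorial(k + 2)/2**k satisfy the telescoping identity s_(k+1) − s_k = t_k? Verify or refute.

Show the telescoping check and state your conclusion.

Valid — Δs_k = t_k.

s_(k+1) = -2**(-k - 1)*(2*k + 2*(k + 1)**2 - 2)*factorial(k + 3) - 2
s_(k+1) − s_k = -(k + 1)*(k**2 + 3*k + 4)*factorial(k + 2)/2**k
(s_(k+1) − s_k) − t_k = 0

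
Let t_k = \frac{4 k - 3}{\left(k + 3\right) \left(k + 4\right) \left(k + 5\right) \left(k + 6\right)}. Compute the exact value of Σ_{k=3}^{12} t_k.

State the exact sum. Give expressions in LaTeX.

Σ = 25/1632

r(k) = (k + 3)*(4*k + 1)/((k + 7)*(4*k - 3)) after simplifying.
Take A(k)=k + 3, B(k)=k + 7, C(k)=k - 3/4.
Solve (k + 3)·f(k+1) − (k + 6)·f(k) = k - 3/4.
deg f ≤ 3 (via 1,1,1).
Coefficient equations give f(k) = k*(k**2 + 12*k - 73)/240.
Certificate R = B(k−1)f/C = k*(k + 6)*(k**2 + 12*k - 73)/(60*(4*k - 3)) gives s_k = k*(k**2 + 12*k - 73)/(60*(k + 3)*(k + 4)*(k + 5)).
s_(k+1) − s_k = (4*k - 3)/(k**4 + 18*k**3 + 119*k**2 + 342*k + 360) = t_k.
Telescoping: Σ = s_(13) − s_(3) = 91/8160 − (-1/240) = 25/1632.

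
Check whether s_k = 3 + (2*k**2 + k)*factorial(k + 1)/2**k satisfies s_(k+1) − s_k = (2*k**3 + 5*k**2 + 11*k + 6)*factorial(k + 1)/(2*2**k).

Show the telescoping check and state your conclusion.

s_(k+1) = 2**(-k - 1)*(k + 2*(k + 1)**2 + 1)*factorial(k + 2) + 3
s_(k+1) − s_k = (2*k**3 + 5*k**2 + 11*k + 6)*factorial(k + 1)/(2*2**k)
(s_(k+1) − s_k) − t_k = 0

Valid: the claim telescopes to t_k.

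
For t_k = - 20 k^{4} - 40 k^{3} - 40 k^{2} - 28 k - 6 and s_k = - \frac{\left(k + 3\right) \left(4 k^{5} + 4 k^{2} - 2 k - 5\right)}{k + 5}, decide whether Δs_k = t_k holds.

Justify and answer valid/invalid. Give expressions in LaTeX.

Invalid: residual \frac{2 \left(16 k^{5} + 140 k^{4} + 240 k^{3} + 224 k^{2} + 148 k + 35\right)}{k^{2} + 11 k + 30} ≠ 0.

s_(k+1) = (k + 4)*(2*k - 4*(k + 1)**5 - 4*(k + 1)**2 + 7)/(k + 6)
s_(k+1) − s_k = 2*(-10*k**6 - 114*k**5 - 400*k**4 - 594*k**3 - 533*k**2 - 305*k - 55)/(k**2 + 11*k + 30)
(s_(k+1) − s_k) − t_k = 2*(16*k**5 + 140*k**4 + 240*k**3 + 224*k**2 + 148*k + 35)/(k**2 + 11*k + 30)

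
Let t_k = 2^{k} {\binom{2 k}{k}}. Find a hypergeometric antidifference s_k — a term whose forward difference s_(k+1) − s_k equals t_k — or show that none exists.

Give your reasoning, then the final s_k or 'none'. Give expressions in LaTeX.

Compute t_(k+1)/t_k: get 4*(2*k + 1)/(k + 1).
So A=8*k + 4 and B=k + 1, with C=1.
f must satisfy (8*k + 4)·f(k+1) − (k)·f(k) = 1.
deg f ≤ -1 (via 1,1,0).
Bound -1 < 0, so the key equation has no polynomial solution.

none (Gosper's algorithm certifies no s_k)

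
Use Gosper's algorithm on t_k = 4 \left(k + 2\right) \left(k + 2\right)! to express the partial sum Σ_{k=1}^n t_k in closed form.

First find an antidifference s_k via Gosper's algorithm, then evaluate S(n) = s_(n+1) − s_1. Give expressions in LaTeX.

S(n) = 4 \left(n + 3\right)! - 24

Step 1: r(k) = (k + 3)**2/(k + 2).
Gosper form: A/B · C(k+1)/C(k) with A=k + 3, B=1, C=k + 2.
Need (k + 3)·f(k+1) − (1)·f(k) = k + 2.
d = 0 from the (1,0,1) case.
Coefficient equations give f(k) = 1.
R(k) = B(k−1)·f(k)/C(k) = 1/(k + 2); s_k = R·t_k = 4*factorial(k + 2).
Δs = 4*(k + 2)*factorial(k + 2), as required.
Evaluate: s_(n+1) = 4*factorial(n + 3); subtract s_(1) = 24 ⇒ S(n) = 4*factorial(n + 3) - 24.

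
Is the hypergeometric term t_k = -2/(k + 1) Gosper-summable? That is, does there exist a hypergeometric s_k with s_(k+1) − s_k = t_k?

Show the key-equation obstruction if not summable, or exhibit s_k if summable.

No; the coefficient equations for f are inconsistent.

Step 1: r(k) = (k + 1)/(k + 2).
Normal form (A,B,C) = (k + 1, k + 2, 1).
Need (k + 1)·f(k+1) − (k + 1)·f(k) = 1.
Degrees (1,1,0) ⇒ d ≤ 0.
Generic f = c0 gives residual -1; -1 = 0 cannot hold, so t_k is not Gosper-summable.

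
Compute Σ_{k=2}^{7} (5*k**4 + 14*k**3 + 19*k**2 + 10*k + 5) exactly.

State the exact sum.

The ratio is (5*k**4 + 34*k**3 + 91*k**2 + 110*k + 53)/(5*k**4 + 14*k**3 + 19*k**2 + 10*k + 5).
Factor: A=1; B=1; C=k**4 + 14*k**3/5 + 19*k**2/5 + 2*k + 1.
f must satisfy (1)·f(k+1) − (1)·f(k) = k**4 + 14*k**3/5 + 19*k**2/5 + 2*k + 1.
From deg A=0, deg B=0, deg C=4: d=5.
A polynomial solution: f(k) = k*(k**4 + k**3 + k**2 - k + 3)/5.
Certificate R = B(k−1)f/C = k*(k**4 + k**3 + k**2 - k + 3)/(5*k**4 + 14*k**3 + 19*k**2 + 10*k + 5) gives s_k = k*(k**4 + k**3 + k**2 - k + 3).
Verify: 5*k**4 + 14*k**3 + 19*k**2 + 10*k + 5 matches t_k.
Evaluate s at k=8 and k=2: 37336 and 58; difference 37278.

Σ = 37278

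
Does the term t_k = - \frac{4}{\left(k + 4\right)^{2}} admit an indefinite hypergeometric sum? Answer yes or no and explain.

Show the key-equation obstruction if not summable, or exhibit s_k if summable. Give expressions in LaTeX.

Ratio r(k) = (k + 4)**2/(k + 5)**2.
Normal form (A,B,C) = (k**2 + 8*k + 16, k**2 + 10*k + 25, 1).
Need (k**2 + 8*k + 16)·f(k+1) − (k**2 + 8*k + 16)·f(k) = 1.
Degrees (2,2,0) ⇒ d ≤ 0.
f = c0 ⇒ A·f(k+1) − B(k−1)·f(k) − C = -1. The system {-1 = 0} is inconsistent; no antidifference.

No. Not Gosper-summable.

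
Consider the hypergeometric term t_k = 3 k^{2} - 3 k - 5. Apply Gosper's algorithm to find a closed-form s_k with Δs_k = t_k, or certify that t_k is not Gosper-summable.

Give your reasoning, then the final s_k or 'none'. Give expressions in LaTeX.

The ratio is (3*k**2 + 3*k - 5)/(3*k**2 - 3*k - 5).
A = 1, B = 1, C = k**2 - k - 5/3.
Need (1)·f(k+1) − (1)·f(k) = k**2 - k - 5/3.
d = 3 from the (0,0,2) case.
Solving with deg f ≤ 3: f(k) = k*(k**2 - 3*k - 3)/3.
Get s_k = R·t_k = k*(k**2 - 3*k - 3) with R(k) = B(k−1)f(k)/C(k) = k*(k**2 - 3*k - 3)/(3*k**2 - 3*k - 5).
Check: Δs_k = 3*k**2 - 3*k - 5. ✓

s_k = k \left(k^{2} - 3 k - 3\right)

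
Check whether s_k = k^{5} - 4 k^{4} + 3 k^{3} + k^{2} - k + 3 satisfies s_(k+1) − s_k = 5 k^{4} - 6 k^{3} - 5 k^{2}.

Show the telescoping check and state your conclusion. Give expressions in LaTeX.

Valid — Δs_k = t_k.

s_(k+1) = k**5 + k**4 - 3*k**3 - 4*k**2 - k + 3
s_(k+1) − s_k = k**2*(5*k**2 - 6*k - 5)
(s_(k+1) − s_k) − t_k = 0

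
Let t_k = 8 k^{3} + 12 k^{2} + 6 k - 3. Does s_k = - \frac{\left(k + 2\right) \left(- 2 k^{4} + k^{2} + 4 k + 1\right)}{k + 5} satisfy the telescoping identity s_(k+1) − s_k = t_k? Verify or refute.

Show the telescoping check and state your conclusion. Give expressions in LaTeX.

s_(k+1) = -(k + 3)*(4*k - 2*(k + 1)**4 + (k + 1)**2 + 5)/(k + 6)
s_(k+1) − s_k = 2*(4*k**5 + 41*k**4 + 111*k**3 + 111*k**2 + 27*k - 24)/(k**2 + 11*k + 30)
(s_(k+1) − s_k) − t_k = 3*(-6*k**4 - 52*k**3 - 67*k**2 - 31*k + 14)/(k**2 + 11*k + 30)

Invalid: residual \frac{3 \left(- 6 k^{4} - 52 k^{3} - 67 k^{2} - 31 k + 14\right)}{k^{2} + 11 k + 30} ≠ 0.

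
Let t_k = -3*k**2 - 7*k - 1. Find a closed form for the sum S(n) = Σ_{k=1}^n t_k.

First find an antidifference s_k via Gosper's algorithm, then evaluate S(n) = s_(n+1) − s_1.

S(n) = n*(-n**2 - 5*n - 5)

Ratio r(k) = (3*k**2 + 13*k + 11)/(3*k**2 + 7*k + 1).
Normal form (A,B,C) = (1, 1, k**2 + 7*k/3 + 1/3).
Need (1)·f(k+1) − (1)·f(k) = k**2 + 7*k/3 + 1/3.
Bound: deg f ≤ 3.
A polynomial solution: f(k) = k*(k**2 + 2*k - 2)/3.
So s_k = (B(k−1)f/C)·t_k = (k*(k**2 + 2*k - 2)/(3*k**2 + 7*k + 1))·t_k = k*(-k**2 - 2*k + 2).
Δs = -3*k**2 - 7*k - 1, as required.
Telescope: S(n) = s_(n+1) − s_(1) = -n**3 - 5*n**2 - 5*n - 1 − (-1) = n*(-n**2 - 5*n - 5).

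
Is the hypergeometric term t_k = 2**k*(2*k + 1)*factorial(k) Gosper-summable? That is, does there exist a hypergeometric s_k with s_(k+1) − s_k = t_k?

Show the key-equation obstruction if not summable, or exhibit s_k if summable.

Yes. s_k = 2**k*factorial(k).

Step 1: r(k) = 2*(k + 1)*(2*k + 3)/(2*k + 1).
Gosper form: A/B · C(k+1)/C(k) with A=2*k + 2, B=1, C=k + 1/2.
Key eq: (2*k + 2)·f(k+1) = (1)·f(k) + (k + 1/2).
d = 0 from the (1,0,1) case.
Match coefficients ⇒ f(k) = 1/2.
Get s_k = R·t_k = 2**k*factorial(k) with R(k) = B(k−1)f(k)/C(k) = 1/(2*k + 1).
Δs = 2**k*(2*k + 1)*factorial(k), as required.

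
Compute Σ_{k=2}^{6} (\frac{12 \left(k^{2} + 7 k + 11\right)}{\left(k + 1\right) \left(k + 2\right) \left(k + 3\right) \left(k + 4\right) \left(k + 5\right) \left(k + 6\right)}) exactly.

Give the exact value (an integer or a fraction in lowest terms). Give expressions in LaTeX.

r(k) = (k + 1)*(7*k + (k + 1)**2 + 18)/((k + 7)*(k**2 + 7*k + 11)) after simplifying.
Gosper form: A/B · C(k+1)/C(k) with A=k + 1, B=k + 7, C=k**2 + 7*k + 11.
Set up (k + 1)·f(k+1) − (k + 6)·f(k) − (k**2 + 7*k + 11) = 0.
d = 5 from the (1,1,2) case.
Solve for f: f(k) = k*(k + 2)*(k + 4)*(k**2 + 9*k + 23)/45 (degree 5 ≤ 5).
Get s_k = R·t_k = 4*k*(k**2 + 9*k + 23)/(15*(k**3 + 9*k**2 + 23*k + 15)) with R(k) = B(k−1)f(k)/C(k) = k*(k + 2)*(k + 4)*(k + 6)*(k**2 + 9*k + 23)/(45*(k**2 + 7*k + 11)).
Check: Δs_k = 12*(k**2 + 7*k + 11)/(k**6 + 21*k**5 + 175*k**4 + 735*k**3 + 1624*k**2 + 1764*k + 720). ✓
Sum = s_(7) − s_(2); s_(7) = 21/80, s_(2) = 8/35 ⇒ 19/560.

Σ = 19/560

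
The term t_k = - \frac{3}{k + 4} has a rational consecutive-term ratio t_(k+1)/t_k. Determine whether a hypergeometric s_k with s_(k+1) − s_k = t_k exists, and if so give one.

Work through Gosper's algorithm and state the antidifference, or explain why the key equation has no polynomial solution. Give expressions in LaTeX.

t_(k+1)/t_k = (k + 4)/(k + 5).
So A=k + 4 and B=k + 5, with C=1.
Key eq: (k + 4)·f(k+1) = (k + 4)·f(k) + (1).
From deg A=1, deg B=1, deg C=0: d=0.
Write f(k) = c0. Then LHS − RHS = -1, requiring -1 = 0: contradictory. No certificate.

not Gosper-summable; s_k does not exist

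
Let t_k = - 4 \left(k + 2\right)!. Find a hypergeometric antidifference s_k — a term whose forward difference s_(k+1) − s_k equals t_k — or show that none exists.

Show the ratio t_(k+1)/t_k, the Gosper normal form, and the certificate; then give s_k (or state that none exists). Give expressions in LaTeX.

none — t_k is not Gosper-summable

Compute t_(k+1)/t_k: get k + 3.
Gosper form: A/B · C(k+1)/C(k) with A=k + 3, B=1, C=1.
Set up (k + 3)·f(k+1) − (1)·f(k) − (1) = 0.
d = -1 from the (1,0,0) case.
d = -1 < 0 ⇒ no nonzero polynomial f; not summable.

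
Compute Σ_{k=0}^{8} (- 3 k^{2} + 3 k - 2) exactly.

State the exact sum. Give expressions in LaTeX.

Σ = -522

Step 1: r(k) = (3*k**2 + 3*k + 2)/(3*k**2 - 3*k + 2).
Gosper form: A/B · C(k+1)/C(k) with A=1, B=1, C=k**2 - k + 2/3.
f must satisfy (1)·f(k+1) − (1)·f(k) = k**2 - k + 2/3.
From deg A=0, deg B=0, deg C=2: d=3.
Coefficient equations give f(k) = k*(k**2 - 3*k + 4)/3.
R(k) = B(k−1)·f(k)/C(k) = k*(k**2 - 3*k + 4)/(3*k**2 - 3*k + 2); s_k = R·t_k = k*(-k**2 + 3*k - 4).
Δs = -3*k**2 + 3*k - 2, as required.
Sum = s_(9) − s_(0); s_(9) = -522, s_(0) = 0 ⇒ -522.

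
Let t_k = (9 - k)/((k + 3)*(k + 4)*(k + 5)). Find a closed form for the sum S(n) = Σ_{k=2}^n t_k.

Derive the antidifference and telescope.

r(k) = (k - 8)*(k + 3)/((k - 9)*(k + 6)) after simplifying.
Factor: A=k + 3; B=k + 6; C=k - 9.
Key eq: (k + 3)·f(k+1) = (k + 5)·f(k) + (k - 9).
Degrees (1,1,1) ⇒ d ≤ 2.
Coefficient equations give f(k) = -k*(k + 11)/4.
R(k) = B(k−1)·f(k)/C(k) = -k*(k + 5)*(k + 11)/(4*(k - 9)); s_k = R·t_k = k*(k + 11)/(4*(k + 3)*(k + 4)).
Δs = (9 - k)/(k**3 + 12*k**2 + 47*k + 60), as required.
Telescope: S(n) = s_(n+1) − s_(2) = (n**2 + 13*n + 12)/(4*(n**2 + 9*n + 20)) − (13/60) = (n**2 + 39*n - 40)/(30*(n**2 + 9*n + 20)).

S(n) = (n**2 + 39*n - 40)/(30*(n**2 + 9*n + 20))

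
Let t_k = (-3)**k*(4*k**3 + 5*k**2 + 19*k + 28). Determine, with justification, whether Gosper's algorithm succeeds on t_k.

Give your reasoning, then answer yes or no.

Step 1: r(k) = 3*(-4*k**3 - 17*k**2 - 41*k - 56)/(4*k**3 + 5*k**2 + 19*k + 28).
A = -3, B = 1, C = k**3 + 5*k**2/4 + 19*k/4 + 7.
Set up (-3)·f(k+1) − (1)·f(k) − (k**3 + 5*k**2/4 + 19*k/4 + 7) = 0.
d = 3 from the (0,0,3) case.
Coefficient equations give f(k) = -(k**3 - k**2 + 4*k + 4)/4.
Get s_k = R·t_k = (-3)**k*(-k**3 + k**2 - 4*k - 4) with R(k) = B(k−1)f(k)/C(k) = -(k**3 - k**2 + 4*k + 4)/(4*k**3 + 5*k**2 + 19*k + 28).
Check: Δs_k = (-3)**k*(4*k**3 + 5*k**2 + 19*k + 28). ✓

Yes. s_k = (-3)**k*(-k**3 + k**2 - 4*k - 4).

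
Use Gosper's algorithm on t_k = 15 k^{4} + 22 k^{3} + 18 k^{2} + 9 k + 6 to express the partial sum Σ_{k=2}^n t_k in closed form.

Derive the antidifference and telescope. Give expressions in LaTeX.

S(n) = 3 n^{5} + 13 n^{4} + 22 n^{3} + 19 n^{2} + 13 n - 70

Ratio r(k) = (15*k**4 + 82*k**3 + 174*k**2 + 171*k + 70)/(15*k**4 + 22*k**3 + 18*k**2 + 9*k + 6).
Gosper form: A/B · C(k+1)/C(k) with A=1, B=1, C=k**4 + 22*k**3/15 + 6*k**2/5 + 3*k/5 + 2/5.
Need (1)·f(k+1) − (1)·f(k) = k**4 + 22*k**3/15 + 6*k**2/5 + 3*k/5 + 2/5.
From deg A=0, deg B=0, deg C=4: d=5.
A polynomial solution: f(k) = k*(3*k**4 - 2*k**3 + k + 4)/15.
Get s_k = R·t_k = k*(3*k**4 - 2*k**3 + k + 4) with R(k) = B(k−1)f(k)/C(k) = k*(3*k**4 - 2*k**3 + k + 4)/(15*k**4 + 22*k**3 + 18*k**2 + 9*k + 6).
s_(k+1) − s_k = 15*k**4 + 22*k**3 + 18*k**2 + 9*k + 6 = t_k.
Σ_(k=2)^n t_k = s_(n+1) − s_(2) = (3*n**5 + 13*n**4 + 22*n**3 + 19*n**2 + 13*n + 6) − (76), i.e. 3*n**5 + 13*n**4 + 22*n**3 + 19*n**2 + 13*n - 70.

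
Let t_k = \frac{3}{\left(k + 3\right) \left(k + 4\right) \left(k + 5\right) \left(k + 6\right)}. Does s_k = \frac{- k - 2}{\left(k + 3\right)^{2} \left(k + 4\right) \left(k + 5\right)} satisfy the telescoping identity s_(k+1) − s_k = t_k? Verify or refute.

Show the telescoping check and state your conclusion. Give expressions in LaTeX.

Invalid: residual \frac{- 4 k - 15}{k^{6} + 25 k^{5} + 257 k^{4} + 1391 k^{3} + 4182 k^{2} + 6624 k + 4320} ≠ 0.

s_(k+1) = (-k - 3)/((k + 4)**2*(k + 5)*(k + 6))
s_(k+1) − s_k = ((k + 2)*(k + 4)*(k + 6) - (k + 3)**3)/((k + 3)**2*(k + 4)**2*(k + 5)*(k + 6))
(s_(k+1) − s_k) − t_k = (-4*k - 15)/(k**6 + 25*k**5 + 257*k**4 + 1391*k**3 + 4182*k**2 + 6624*k + 4320)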